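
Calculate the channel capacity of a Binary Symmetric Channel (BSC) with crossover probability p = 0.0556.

For BSC with error probability p:
C = 1 - H(p) where H(p) is binary entropy
H(0.0556) = -0.0556 × log₂(0.0556) - 0.9444 × log₂(0.9444)
H(p) = 0.3097
C = 1 - 0.3097 = 0.6903 bits/use


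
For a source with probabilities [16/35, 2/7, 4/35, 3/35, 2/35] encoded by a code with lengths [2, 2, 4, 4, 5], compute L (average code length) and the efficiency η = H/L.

Average length L = Σ p_i × l_i = 2.5714 bits
Entropy H = 1.9300 bits
Efficiency η = H/L × 100% = 75.06%


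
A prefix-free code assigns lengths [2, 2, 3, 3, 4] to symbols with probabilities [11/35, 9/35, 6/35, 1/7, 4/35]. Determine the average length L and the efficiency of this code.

Average length L = Σ p_i × l_i = 2.5429 bits
Entropy H = 2.2235 bits
Efficiency η = H/L × 100% = 87.44%


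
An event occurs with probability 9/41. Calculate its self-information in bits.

Information content I(x) = -log₂(p(x))
I = -log₂(9/41) = -log₂(0.2195)
I = 2.1876 bits


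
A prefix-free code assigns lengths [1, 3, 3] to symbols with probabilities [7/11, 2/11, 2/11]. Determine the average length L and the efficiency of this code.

Average length L = Σ p_i × l_i = 1.7273 bits
Entropy H = 1.3093 bits
Efficiency η = H/L × 100% = 75.80%


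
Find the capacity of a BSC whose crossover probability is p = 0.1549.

For BSC with error probability p:
C = 1 - H(p) where H(p) is binary entropy
H(0.1549) = -0.1549 × log₂(0.1549) - 0.8451 × log₂(0.8451)
H(p) = 0.6220
C = 1 - 0.6220 = 0.3780 bits/use


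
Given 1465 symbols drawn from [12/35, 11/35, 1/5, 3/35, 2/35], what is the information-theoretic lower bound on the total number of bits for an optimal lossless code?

Entropy H = 2.0584 bits/symbol
Minimum bits = H × n = 2.0584 × 1465
= 3015.61 bits


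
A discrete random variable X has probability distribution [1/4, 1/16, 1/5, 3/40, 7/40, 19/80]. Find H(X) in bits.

H(X) = -Σ p(x) log₂ p(x)
  -1/4 × log₂(1/4) = 0.5000
  -1/16 × log₂(1/16) = 0.2500
  -1/5 × log₂(1/5) = 0.4644
  -3/40 × log₂(3/40) = 0.2803
  -7/40 × log₂(7/40) = 0.4401
  -19/80 × log₂(19/80) = 0.4926
H(X) = 2.4273 bits


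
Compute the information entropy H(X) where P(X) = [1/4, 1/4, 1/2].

H(X) = -Σ p(x) log₂ p(x)
  -1/4 × log₂(1/4) = 0.5000
  -1/4 × log₂(1/4) = 0.5000
  -1/2 × log₂(1/2) = 0.5000
H(X) = 1.5000 bits


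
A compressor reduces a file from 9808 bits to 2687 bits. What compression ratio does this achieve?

Compression ratio = Original / Compressed
= 9808 / 2687 = 3.65:1


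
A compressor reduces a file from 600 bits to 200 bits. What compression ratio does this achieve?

Compression ratio = Original / Compressed
= 600 / 200 = 3.00:1


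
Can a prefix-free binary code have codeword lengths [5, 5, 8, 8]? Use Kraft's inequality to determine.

Kraft inequality: Σ 2^(-l_i) ≤ 1 for prefix-free code
Calculating: 2^(-5) + 2^(-5) + 2^(-8) + 2^(-8)
= 0.03125 + 0.03125 + 0.00390625 + 0.00390625
= 0.0703
Since 0.0703 ≤ 1, prefix-free code exists


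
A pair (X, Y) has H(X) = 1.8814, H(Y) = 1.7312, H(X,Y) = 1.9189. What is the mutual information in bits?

I(X;Y) = H(X) + H(Y) - H(X,Y)
I(X;Y) = 1.8814 + 1.7312 - 1.9189 = 1.6937 bits


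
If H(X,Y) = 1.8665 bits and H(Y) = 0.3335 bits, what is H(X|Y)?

Chain rule: H(X,Y) = H(X|Y) + H(Y)
H(X|Y) = H(X,Y) - H(Y) = 1.8665 - 0.3335 = 1.533 bits


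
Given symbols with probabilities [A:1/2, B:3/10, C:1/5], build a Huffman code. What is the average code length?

Huffman tree construction:
Combine smallest probabilities repeatedly
Resulting codes:
  A: 0 (length 1)
  B: 11 (length 2)
  C: 10 (length 2)
Average length = Σ p(s) × length(s) = 1.5000 bits


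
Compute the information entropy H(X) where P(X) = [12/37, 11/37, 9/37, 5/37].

H(X) = -Σ p(x) log₂ p(x)
  -12/37 × log₂(12/37) = 0.5269
  -11/37 × log₂(11/37) = 0.5203
  -9/37 × log₂(9/37) = 0.4961
  -5/37 × log₂(5/37) = 0.3902
H(X) = 1.9334 bits


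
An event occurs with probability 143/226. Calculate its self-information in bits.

Information content I(x) = -log₂(p(x))
I = -log₂(143/226) = -log₂(0.6327)
I = 0.6603 bits


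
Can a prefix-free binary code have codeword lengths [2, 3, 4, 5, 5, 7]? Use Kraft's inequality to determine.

Kraft inequality: Σ 2^(-l_i) ≤ 1 for prefix-free code
Calculating: 2^(-2) + 2^(-3) + 2^(-4) + 2^(-5) + 2^(-5) + 2^(-7)
= 0.25 + 0.125 + 0.0625 + 0.03125 + 0.03125 + 0.0078125
= 0.5078
Since 0.5078 ≤ 1, prefix-free code exists


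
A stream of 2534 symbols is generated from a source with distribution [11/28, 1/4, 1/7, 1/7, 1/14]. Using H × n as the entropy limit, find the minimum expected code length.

Entropy H = 2.1036 bits/symbol
Minimum bits = H × n = 2.1036 × 2534
= 5330.51 bits


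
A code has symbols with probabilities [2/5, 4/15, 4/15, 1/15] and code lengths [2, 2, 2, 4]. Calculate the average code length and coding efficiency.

Average length L = Σ p_i × l_i = 2.1333 bits
Entropy H = 1.8062 bits
Efficiency η = H/L × 100% = 84.67%


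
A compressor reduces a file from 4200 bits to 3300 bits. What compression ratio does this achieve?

Compression ratio = Original / Compressed
= 4200 / 3300 = 1.27:1


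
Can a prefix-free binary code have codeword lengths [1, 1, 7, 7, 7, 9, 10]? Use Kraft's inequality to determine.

Kraft inequality: Σ 2^(-l_i) ≤ 1 for prefix-free code
Calculating: 2^(-1) + 2^(-1) + 2^(-7) + 2^(-7) + 2^(-7) + 2^(-9) + 2^(-10)
= 0.5 + 0.5 + 0.0078125 + 0.0078125 + 0.0078125 + 0.001953125 + 0.0009765625
= 1.0264
Since 1.0264 > 1, prefix-free code does not exist


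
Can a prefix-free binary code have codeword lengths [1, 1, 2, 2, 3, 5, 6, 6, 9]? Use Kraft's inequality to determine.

Kraft inequality: Σ 2^(-l_i) ≤ 1 for prefix-free code
Calculating: 2^(-1) + 2^(-1) + 2^(-2) + 2^(-2) + 2^(-3) + 2^(-5) + 2^(-6) + 2^(-6) + 2^(-9)
= 0.5 + 0.5 + 0.25 + 0.25 + 0.125 + 0.03125 + 0.015625 + 0.015625 + 0.001953125
= 1.6895
Since 1.6895 > 1, prefix-free code does not exist


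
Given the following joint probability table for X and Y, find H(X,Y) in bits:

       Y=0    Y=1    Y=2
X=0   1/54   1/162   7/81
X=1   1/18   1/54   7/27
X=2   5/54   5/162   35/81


H(X,Y) = -Σ p(x,y) log₂ p(x,y)
  p(0,0)=1/54: -0.0185 × log₂(0.0185) = 0.1066
  p(0,1)=1/162: -0.0062 × log₂(0.0062) = 0.0453
  p(0,2)=7/81: -0.0864 × log₂(0.0864) = 0.3053
  p(1,0)=1/18: -0.0556 × log₂(0.0556) = 0.2317
  p(1,1)=1/54: -0.0185 × log₂(0.0185) = 0.1066
  p(1,2)=7/27: -0.2593 × log₂(0.2593) = 0.5049
  p(2,0)=5/54: -0.0926 × log₂(0.0926) = 0.3179
  p(2,1)=5/162: -0.0309 × log₂(0.0309) = 0.1549
  p(2,2)=35/81: -0.4321 × log₂(0.4321) = 0.5231
H(X,Y) = 2.2961 bits


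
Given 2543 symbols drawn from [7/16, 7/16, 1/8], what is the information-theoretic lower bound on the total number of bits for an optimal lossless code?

Entropy H = 1.4186 bits/symbol
Minimum bits = H × n = 1.4186 × 2543
= 3607.41 bits


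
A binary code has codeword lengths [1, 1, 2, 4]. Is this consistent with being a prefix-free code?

Kraft inequality: Σ 2^(-l_i) ≤ 1 for prefix-free code
Calculating: 2^(-1) + 2^(-1) + 2^(-2) + 2^(-4)
= 0.5 + 0.5 + 0.25 + 0.0625
= 1.3125
Since 1.3125 > 1, prefix-free code does not exist


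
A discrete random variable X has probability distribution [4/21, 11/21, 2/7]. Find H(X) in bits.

H(X) = -Σ p(x) log₂ p(x)
  -4/21 × log₂(4/21) = 0.4557
  -11/21 × log₂(11/21) = 0.4887
  -2/7 × log₂(2/7) = 0.5164
H(X) = 1.4607 bits


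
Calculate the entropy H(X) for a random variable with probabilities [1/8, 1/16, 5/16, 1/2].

H(X) = -Σ p(x) log₂ p(x)
  -1/8 × log₂(1/8) = 0.3750
  -1/16 × log₂(1/16) = 0.2500
  -5/16 × log₂(5/16) = 0.5244
  -1/2 × log₂(1/2) = 0.5000
H(X) = 1.6494 bits


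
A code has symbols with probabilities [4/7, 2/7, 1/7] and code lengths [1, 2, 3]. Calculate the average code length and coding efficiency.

Average length L = Σ p_i × l_i = 1.5714 bits
Entropy H = 1.3788 bits
Efficiency η = H/L × 100% = 87.74%


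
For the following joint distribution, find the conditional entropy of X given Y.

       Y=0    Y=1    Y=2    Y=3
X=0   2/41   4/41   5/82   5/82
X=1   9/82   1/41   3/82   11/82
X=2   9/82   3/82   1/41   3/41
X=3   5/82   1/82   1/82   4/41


H(X|Y) = Σ_y p(y) H(X|Y=y)
  p(Y=0) = 27/82, H(X|Y=0) = 1.9153
  p(Y=1) = 7/41, H(X|Y=1) = 1.6106
  p(Y=2) = 11/82, H(X|Y=2) = 1.7899
  p(Y=3) = 15/41, H(X|Y=3) = 1.9345
H(X|Y) = 0.3293×1.9153 + 0.1707×1.6106 + 0.1341×1.7899 + 0.3659×1.9345 = 1.8535 bits


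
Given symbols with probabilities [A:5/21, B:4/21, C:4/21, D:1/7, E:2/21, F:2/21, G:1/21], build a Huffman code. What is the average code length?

Huffman tree construction:
Combine smallest probabilities repeatedly
Resulting codes:
  A: 01 (length 2)
  B: 111 (length 3)
  C: 00 (length 2)
  D: 101 (length 3)
  E: 1101 (length 4)
  F: 100 (length 3)
  G: 1100 (length 4)
Average length = Σ p(s) × length(s) = 2.7143 bits


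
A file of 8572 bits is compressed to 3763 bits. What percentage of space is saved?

Space savings = (1 - Compressed/Original) × 100%
= (1 - 3763/8572) × 100%
= 56.10%


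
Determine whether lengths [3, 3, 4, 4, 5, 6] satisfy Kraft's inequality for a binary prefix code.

Kraft inequality: Σ 2^(-l_i) ≤ 1 for prefix-free code
Calculating: 2^(-3) + 2^(-3) + 2^(-4) + 2^(-4) + 2^(-5) + 2^(-6)
= 0.125 + 0.125 + 0.0625 + 0.0625 + 0.03125 + 0.015625
= 0.4219
Since 0.4219 ≤ 1, prefix-free code exists


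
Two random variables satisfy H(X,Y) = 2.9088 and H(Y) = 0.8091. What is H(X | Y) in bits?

Chain rule: H(X,Y) = H(X|Y) + H(Y)
H(X|Y) = H(X,Y) - H(Y) = 2.9088 - 0.8091 = 2.0997 bits


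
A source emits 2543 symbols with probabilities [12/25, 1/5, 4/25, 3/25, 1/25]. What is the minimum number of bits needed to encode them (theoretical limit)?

Entropy H = 1.9485 bits/symbol
Minimum bits = H × n = 1.9485 × 2543
= 4955.02 bits


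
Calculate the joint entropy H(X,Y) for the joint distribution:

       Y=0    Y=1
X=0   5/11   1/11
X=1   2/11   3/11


H(X,Y) = -Σ p(x,y) log₂ p(x,y)
  p(0,0)=5/11: -0.4545 × log₂(0.4545) = 0.5170
  p(0,1)=1/11: -0.0909 × log₂(0.0909) = 0.3145
  p(1,0)=2/11: -0.1818 × log₂(0.1818) = 0.4472
  p(1,1)=3/11: -0.2727 × log₂(0.2727) = 0.5112
H(X,Y) = 1.7899 bits


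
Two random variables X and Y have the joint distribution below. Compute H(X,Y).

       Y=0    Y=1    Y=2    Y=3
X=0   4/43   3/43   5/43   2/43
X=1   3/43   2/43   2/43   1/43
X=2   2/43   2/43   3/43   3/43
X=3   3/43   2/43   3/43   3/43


H(X,Y) = -Σ p(x,y) log₂ p(x,y)
  p(0,0)=4/43: -0.0930 × log₂(0.0930) = 0.3187
  p(0,1)=3/43: -0.0698 × log₂(0.0698) = 0.2680
  p(0,2)=5/43: -0.1163 × log₂(0.1163) = 0.3610
  p(0,3)=2/43: -0.0465 × log₂(0.0465) = 0.2059
  p(1,0)=3/43: -0.0698 × log₂(0.0698) = 0.2680
  p(1,1)=2/43: -0.0465 × log₂(0.0465) = 0.2059
  p(1,2)=2/43: -0.0465 × log₂(0.0465) = 0.2059
  p(1,3)=1/43: -0.0233 × log₂(0.0233) = 0.1262
  p(2,0)=2/43: -0.0465 × log₂(0.0465) = 0.2059
  p(2,1)=2/43: -0.0465 × log₂(0.0465) = 0.2059
  p(2,2)=3/43: -0.0698 × log₂(0.0698) = 0.2680
  p(2,3)=3/43: -0.0698 × log₂(0.0698) = 0.2680
  p(3,0)=3/43: -0.0698 × log₂(0.0698) = 0.2680
  p(3,1)=2/43: -0.0465 × log₂(0.0465) = 0.2059
  p(3,2)=3/43: -0.0698 × log₂(0.0698) = 0.2680
  p(3,3)=3/43: -0.0698 × log₂(0.0698) = 0.2680
H(X,Y) = 3.9171 bits


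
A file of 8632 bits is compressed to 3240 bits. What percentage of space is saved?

Space savings = (1 - Compressed/Original) × 100%
= (1 - 3240/8632) × 100%
= 62.47%


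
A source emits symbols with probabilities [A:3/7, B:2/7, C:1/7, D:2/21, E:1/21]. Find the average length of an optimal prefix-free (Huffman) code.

Huffman tree construction:
Combine smallest probabilities repeatedly
Resulting codes:
  A: 0 (length 1)
  B: 10 (length 2)
  C: 110 (length 3)
  D: 1111 (length 4)
  E: 1110 (length 4)
Average length = Σ p(s) × length(s) = 2.0000 bits


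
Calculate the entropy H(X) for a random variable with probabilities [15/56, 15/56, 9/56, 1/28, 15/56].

H(X) = -Σ p(x) log₂ p(x)
  -15/56 × log₂(15/56) = 0.5091
  -15/56 × log₂(15/56) = 0.5091
  -9/56 × log₂(9/56) = 0.4239
  -1/28 × log₂(1/28) = 0.1717
  -15/56 × log₂(15/56) = 0.5091
H(X) = 2.1227 bits


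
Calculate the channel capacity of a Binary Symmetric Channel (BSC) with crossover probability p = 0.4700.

For BSC with error probability p:
C = 1 - H(p) where H(p) is binary entropy
H(0.4700) = -0.4700 × log₂(0.4700) - 0.5300 × log₂(0.5300)
H(p) = 0.9974
C = 1 - 0.9974 = 0.0026 bits/use


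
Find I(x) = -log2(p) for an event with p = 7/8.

Information content I(x) = -log₂(p(x))
I = -log₂(7/8) = -log₂(0.8750)
I = 0.1926 bits


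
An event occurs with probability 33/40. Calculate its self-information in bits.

Information content I(x) = -log₂(p(x))
I = -log₂(33/40) = -log₂(0.8250)
I = 0.2775 bits


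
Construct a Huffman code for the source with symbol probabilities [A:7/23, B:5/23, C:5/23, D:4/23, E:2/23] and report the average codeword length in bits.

Huffman tree construction:
Combine smallest probabilities repeatedly
Resulting codes:
  A: 11 (length 2)
  B: 00 (length 2)
  C: 01 (length 2)
  D: 101 (length 3)
  E: 100 (length 3)
Average length = Σ p(s) × length(s) = 2.2609 bits


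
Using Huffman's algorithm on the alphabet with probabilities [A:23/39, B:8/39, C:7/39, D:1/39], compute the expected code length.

Huffman tree construction:
Combine smallest probabilities repeatedly
Resulting codes:
  A: 1 (length 1)
  B: 00 (length 2)
  C: 011 (length 3)
  D: 010 (length 3)
Average length = Σ p(s) × length(s) = 1.6154 bits


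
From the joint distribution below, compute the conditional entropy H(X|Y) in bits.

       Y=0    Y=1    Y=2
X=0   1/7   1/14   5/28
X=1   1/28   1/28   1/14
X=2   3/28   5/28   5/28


H(X|Y) = Σ_y p(y) H(X|Y=y)
  p(Y=0) = 2/7, H(X|Y=0) = 1.4056
  p(Y=1) = 2/7, H(X|Y=1) = 1.2988
  p(Y=2) = 3/7, H(X|Y=2) = 1.4834
H(X|Y) = 0.2857×1.4056 + 0.2857×1.2988 + 0.4286×1.4834 = 1.4084 bits


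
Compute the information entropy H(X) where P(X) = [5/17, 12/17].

H(X) = -Σ p(x) log₂ p(x)
  -5/17 × log₂(5/17) = 0.5193
  -12/17 × log₂(12/17) = 0.3547
H(X) = 0.8740 bits


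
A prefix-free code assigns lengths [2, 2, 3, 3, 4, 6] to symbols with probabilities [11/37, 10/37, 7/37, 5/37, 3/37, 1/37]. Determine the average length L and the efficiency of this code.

Average length L = Σ p_i × l_i = 2.5946 bits
Entropy H = 2.3097 bits
Efficiency η = H/L × 100% = 89.02%


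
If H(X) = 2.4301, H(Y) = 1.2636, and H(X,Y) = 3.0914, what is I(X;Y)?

I(X;Y) = H(X) + H(Y) - H(X,Y)
I(X;Y) = 2.4301 + 1.2636 - 3.0914 = 0.6023 bits


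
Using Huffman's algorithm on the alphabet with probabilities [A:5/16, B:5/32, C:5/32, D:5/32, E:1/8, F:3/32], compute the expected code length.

Huffman tree construction:
Combine smallest probabilities repeatedly
Resulting codes:
  A: 10 (length 2)
  B: 110 (length 3)
  C: 111 (length 3)
  D: 00 (length 2)
  E: 011 (length 3)
  F: 010 (length 3)
Average length = Σ p(s) × length(s) = 2.5312 bits


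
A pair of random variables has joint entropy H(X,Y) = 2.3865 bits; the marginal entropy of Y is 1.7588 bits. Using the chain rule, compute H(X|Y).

Chain rule: H(X,Y) = H(X|Y) + H(Y)
H(X|Y) = H(X,Y) - H(Y) = 2.3865 - 1.7588 = 0.6277 bits


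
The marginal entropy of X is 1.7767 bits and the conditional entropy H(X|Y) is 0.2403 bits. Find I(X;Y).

I(X;Y) = H(X) - H(X|Y)
I(X;Y) = 1.7767 - 0.2403 = 1.5364 bits


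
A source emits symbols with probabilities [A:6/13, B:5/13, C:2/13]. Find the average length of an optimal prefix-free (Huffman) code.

Huffman tree construction:
Combine smallest probabilities repeatedly
Resulting codes:
  A: 0 (length 1)
  B: 11 (length 2)
  C: 10 (length 2)
Average length = Σ p(s) × length(s) = 1.5385 bits


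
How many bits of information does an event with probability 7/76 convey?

Information content I(x) = -log₂(p(x))
I = -log₂(7/76) = -log₂(0.0921)
I = 3.4406 bits


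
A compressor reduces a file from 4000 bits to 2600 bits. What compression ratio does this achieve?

Compression ratio = Original / Compressed
= 4000 / 2600 = 1.54:1


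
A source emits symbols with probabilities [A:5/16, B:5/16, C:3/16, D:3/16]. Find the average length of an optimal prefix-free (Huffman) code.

Huffman tree construction:
Combine smallest probabilities repeatedly
Resulting codes:
  A: 10 (length 2)
  B: 11 (length 2)
  C: 00 (length 2)
  D: 01 (length 2)
Average length = Σ p(s) × length(s) = 2.0000 bits


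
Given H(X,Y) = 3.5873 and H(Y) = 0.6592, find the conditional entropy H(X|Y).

Chain rule: H(X,Y) = H(X|Y) + H(Y)
H(X|Y) = H(X,Y) - H(Y) = 3.5873 - 0.6592 = 2.9281 bits


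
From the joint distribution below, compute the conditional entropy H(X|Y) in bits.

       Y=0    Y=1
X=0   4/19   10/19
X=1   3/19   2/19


H(X|Y) = Σ_y p(y) H(X|Y=y)
  p(Y=0) = 7/19, H(X|Y=0) = 0.9852
  p(Y=1) = 12/19, H(X|Y=1) = 0.6500
H(X|Y) = 0.3684×0.9852 + 0.6316×0.6500 = 0.7735 bits


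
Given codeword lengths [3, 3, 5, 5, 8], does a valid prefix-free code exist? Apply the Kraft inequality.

Kraft inequality: Σ 2^(-l_i) ≤ 1 for prefix-free code
Calculating: 2^(-3) + 2^(-3) + 2^(-5) + 2^(-5) + 2^(-8)
= 0.125 + 0.125 + 0.03125 + 0.03125 + 0.00390625
= 0.3164
Since 0.3164 ≤ 1, prefix-free code exists


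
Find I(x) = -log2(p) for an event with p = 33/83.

Information content I(x) = -log₂(p(x))
I = -log₂(33/83) = -log₂(0.3976)
I = 1.3306 bits


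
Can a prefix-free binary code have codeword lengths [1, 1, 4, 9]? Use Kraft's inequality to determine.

Kraft inequality: Σ 2^(-l_i) ≤ 1 for prefix-free code
Calculating: 2^(-1) + 2^(-1) + 2^(-4) + 2^(-9)
= 0.5 + 0.5 + 0.0625 + 0.001953125
= 1.0645
Since 1.0645 > 1, prefix-free code does not exist


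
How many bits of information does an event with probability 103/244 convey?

Information content I(x) = -log₂(p(x))
I = -log₂(103/244) = -log₂(0.4221)
I = 1.2442 bits


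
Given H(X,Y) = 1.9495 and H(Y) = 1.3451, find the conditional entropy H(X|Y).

Chain rule: H(X,Y) = H(X|Y) + H(Y)
H(X|Y) = H(X,Y) - H(Y) = 1.9495 - 1.3451 = 0.6044 bits


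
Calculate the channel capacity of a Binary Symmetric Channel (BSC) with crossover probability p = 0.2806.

For BSC with error probability p:
C = 1 - H(p) where H(p) is binary entropy
H(0.2806) = -0.2806 × log₂(0.2806) - 0.7194 × log₂(0.7194)
H(p) = 0.8563
C = 1 - 0.8563 = 0.1437 bits/use


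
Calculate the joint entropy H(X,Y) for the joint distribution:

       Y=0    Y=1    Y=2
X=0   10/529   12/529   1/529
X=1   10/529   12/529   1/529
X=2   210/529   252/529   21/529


H(X,Y) = -Σ p(x,y) log₂ p(x,y)
  p(0,0)=10/529: -0.0189 × log₂(0.0189) = 0.1082
  p(0,1)=12/529: -0.0227 × log₂(0.0227) = 0.1239
  p(0,2)=1/529: -0.0019 × log₂(0.0019) = 0.0171
  p(1,0)=10/529: -0.0189 × log₂(0.0189) = 0.1082
  p(1,1)=12/529: -0.0227 × log₂(0.0227) = 0.1239
  p(1,2)=1/529: -0.0019 × log₂(0.0019) = 0.0171
  p(2,0)=210/529: -0.3970 × log₂(0.3970) = 0.5291
  p(2,1)=252/529: -0.4764 × log₂(0.4764) = 0.5096
  p(2,2)=21/529: -0.0397 × log₂(0.0397) = 0.1848
H(X,Y) = 1.7220 bits


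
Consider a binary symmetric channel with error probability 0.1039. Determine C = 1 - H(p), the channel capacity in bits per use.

For BSC with error probability p:
C = 1 - H(p) where H(p) is binary entropy
H(0.1039) = -0.1039 × log₂(0.1039) - 0.8961 × log₂(0.8961)
H(p) = 0.4812
C = 1 - 0.4812 = 0.5188 bits/use


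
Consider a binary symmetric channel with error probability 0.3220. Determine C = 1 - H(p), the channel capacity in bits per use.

For BSC with error probability p:
C = 1 - H(p) where H(p) is binary entropy
H(0.3220) = -0.3220 × log₂(0.3220) - 0.6780 × log₂(0.6780)
H(p) = 0.9065
C = 1 - 0.9065 = 0.0935 bits/use


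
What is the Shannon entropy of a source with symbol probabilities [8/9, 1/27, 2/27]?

H(X) = -Σ p(x) log₂ p(x)
  -8/9 × log₂(8/9) = 0.1510
  -1/27 × log₂(1/27) = 0.1761
  -2/27 × log₂(2/27) = 0.2781
H(X) = 0.6053 bits


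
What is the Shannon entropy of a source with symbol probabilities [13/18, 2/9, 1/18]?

H(X) = -Σ p(x) log₂ p(x)
  -13/18 × log₂(13/18) = 0.3391
  -2/9 × log₂(2/9) = 0.4822
  -1/18 × log₂(1/18) = 0.2317
H(X) = 1.0529 bits


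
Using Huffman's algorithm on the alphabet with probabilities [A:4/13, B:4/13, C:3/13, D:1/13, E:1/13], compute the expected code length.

Huffman tree construction:
Combine smallest probabilities repeatedly
Resulting codes:
  A: 10 (length 2)
  B: 11 (length 2)
  C: 01 (length 2)
  D: 000 (length 3)
  E: 001 (length 3)
Average length = Σ p(s) × length(s) = 2.1538 bits


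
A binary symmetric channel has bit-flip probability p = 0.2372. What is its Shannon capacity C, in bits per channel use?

For BSC with error probability p:
C = 1 - H(p) where H(p) is binary entropy
H(0.2372) = -0.2372 × log₂(0.2372) - 0.7628 × log₂(0.7628)
H(p) = 0.7904
C = 1 - 0.7904 = 0.2096 bits/use


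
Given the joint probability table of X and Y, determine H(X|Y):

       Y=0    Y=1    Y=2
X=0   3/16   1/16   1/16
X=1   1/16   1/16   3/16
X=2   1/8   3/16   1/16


H(X|Y) = Σ_y p(y) H(X|Y=y)
  p(Y=0) = 3/8, H(X|Y=0) = 1.4591
  p(Y=1) = 5/16, H(X|Y=1) = 1.3710
  p(Y=2) = 5/16, H(X|Y=2) = 1.3710
H(X|Y) = 0.3750×1.4591 + 0.3125×1.3710 + 0.3125×1.3710 = 1.4040 bits


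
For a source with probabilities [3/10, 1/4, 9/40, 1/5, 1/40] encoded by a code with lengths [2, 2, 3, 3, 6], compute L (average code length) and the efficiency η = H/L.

Average length L = Σ p_i × l_i = 2.5250 bits
Entropy H = 2.1027 bits
Efficiency η = H/L × 100% = 83.28%


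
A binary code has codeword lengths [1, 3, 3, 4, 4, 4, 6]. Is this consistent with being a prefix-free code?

Kraft inequality: Σ 2^(-l_i) ≤ 1 for prefix-free code
Calculating: 2^(-1) + 2^(-3) + 2^(-3) + 2^(-4) + 2^(-4) + 2^(-4) + 2^(-6)
= 0.5 + 0.125 + 0.125 + 0.0625 + 0.0625 + 0.0625 + 0.015625
= 0.9531
Since 0.9531 ≤ 1, prefix-free code exists


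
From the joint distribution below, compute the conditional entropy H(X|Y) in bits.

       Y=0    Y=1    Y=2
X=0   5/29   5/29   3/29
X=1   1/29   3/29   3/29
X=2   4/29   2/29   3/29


H(X|Y) = Σ_y p(y) H(X|Y=y)
  p(Y=0) = 10/29, H(X|Y=0) = 1.3610
  p(Y=1) = 10/29, H(X|Y=1) = 1.4855
  p(Y=2) = 9/29, H(X|Y=2) = 1.5850
H(X|Y) = 0.3448×1.3610 + 0.3448×1.4855 + 0.3103×1.5850 = 1.4734 bits


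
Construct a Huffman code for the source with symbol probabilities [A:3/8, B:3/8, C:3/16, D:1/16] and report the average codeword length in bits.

Huffman tree construction:
Combine smallest probabilities repeatedly
Resulting codes:
  A: 11 (length 2)
  B: 0 (length 1)
  C: 101 (length 3)
  D: 100 (length 3)
Average length = Σ p(s) × length(s) = 1.8750 bits


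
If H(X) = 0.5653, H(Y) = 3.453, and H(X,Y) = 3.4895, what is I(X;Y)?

I(X;Y) = H(X) + H(Y) - H(X,Y)
I(X;Y) = 0.5653 + 3.453 - 3.4895 = 0.5288 bits


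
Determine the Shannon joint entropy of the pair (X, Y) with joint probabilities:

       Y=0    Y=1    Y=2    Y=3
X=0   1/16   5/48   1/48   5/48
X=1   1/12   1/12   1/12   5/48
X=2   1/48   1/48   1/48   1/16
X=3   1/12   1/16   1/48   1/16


H(X,Y) = -Σ p(x,y) log₂ p(x,y)
  p(0,0)=1/16: -0.0625 × log₂(0.0625) = 0.2500
  p(0,1)=5/48: -0.1042 × log₂(0.1042) = 0.3399
  p(0,2)=1/48: -0.0208 × log₂(0.0208) = 0.1164
  p(0,3)=5/48: -0.1042 × log₂(0.1042) = 0.3399
  p(1,0)=1/12: -0.0833 × log₂(0.0833) = 0.2987
  p(1,1)=1/12: -0.0833 × log₂(0.0833) = 0.2987
  p(1,2)=1/12: -0.0833 × log₂(0.0833) = 0.2987
  p(1,3)=5/48: -0.1042 × log₂(0.1042) = 0.3399
  p(2,0)=1/48: -0.0208 × log₂(0.0208) = 0.1164
  p(2,1)=1/48: -0.0208 × log₂(0.0208) = 0.1164
  p(2,2)=1/48: -0.0208 × log₂(0.0208) = 0.1164
  p(2,3)=1/16: -0.0625 × log₂(0.0625) = 0.2500
  p(3,0)=1/12: -0.0833 × log₂(0.0833) = 0.2987
  p(3,1)=1/16: -0.0625 × log₂(0.0625) = 0.2500
  p(3,2)=1/48: -0.0208 × log₂(0.0208) = 0.1164
  p(3,3)=1/16: -0.0625 × log₂(0.0625) = 0.2500
H(X,Y) = 3.7965 bits


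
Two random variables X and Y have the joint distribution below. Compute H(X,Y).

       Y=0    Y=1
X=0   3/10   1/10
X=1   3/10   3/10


H(X,Y) = -Σ p(x,y) log₂ p(x,y)
  p(0,0)=3/10: -0.3000 × log₂(0.3000) = 0.5211
  p(0,1)=1/10: -0.1000 × log₂(0.1000) = 0.3322
  p(1,0)=3/10: -0.3000 × log₂(0.3000) = 0.5211
  p(1,1)=3/10: -0.3000 × log₂(0.3000) = 0.5211
H(X,Y) = 1.8955 bits


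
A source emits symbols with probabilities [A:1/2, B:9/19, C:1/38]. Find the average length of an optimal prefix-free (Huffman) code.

Huffman tree construction:
Combine smallest probabilities repeatedly
Resulting codes:
  A: 0 (length 1)
  B: 11 (length 2)
  C: 10 (length 2)
Average length = Σ p(s) × length(s) = 1.5000 bits


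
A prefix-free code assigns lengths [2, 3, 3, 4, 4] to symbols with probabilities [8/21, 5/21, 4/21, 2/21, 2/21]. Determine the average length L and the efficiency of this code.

Average length L = Σ p_i × l_i = 2.8095 bits
Entropy H = 2.1252 bits
Efficiency η = H/L × 100% = 75.64%


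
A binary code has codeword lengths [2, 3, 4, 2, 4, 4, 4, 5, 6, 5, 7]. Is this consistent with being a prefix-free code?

Kraft inequality: Σ 2^(-l_i) ≤ 1 for prefix-free code
Calculating: 2^(-2) + 2^(-3) + 2^(-4) + 2^(-2) + 2^(-4) + 2^(-4) + 2^(-4) + 2^(-5) + 2^(-6) + 2^(-5) + 2^(-7)
= 0.25 + 0.125 + 0.0625 + 0.25 + 0.0625 + 0.0625 + 0.0625 + 0.03125 + 0.015625 + 0.03125 + 0.0078125
= 0.9609
Since 0.9609 ≤ 1, prefix-free code exists


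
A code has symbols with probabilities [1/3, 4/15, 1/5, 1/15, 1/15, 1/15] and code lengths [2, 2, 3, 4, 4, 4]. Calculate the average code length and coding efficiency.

Average length L = Σ p_i × l_i = 2.6000 bits
Entropy H = 2.2826 bits
Efficiency η = H/L × 100% = 87.79%


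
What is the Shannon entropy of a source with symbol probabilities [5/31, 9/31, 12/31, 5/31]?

H(X) = -Σ p(x) log₂ p(x)
  -5/31 × log₂(5/31) = 0.4246
  -9/31 × log₂(9/31) = 0.5180
  -12/31 × log₂(12/31) = 0.5300
  -5/31 × log₂(5/31) = 0.4246
H(X) = 1.8972 bits


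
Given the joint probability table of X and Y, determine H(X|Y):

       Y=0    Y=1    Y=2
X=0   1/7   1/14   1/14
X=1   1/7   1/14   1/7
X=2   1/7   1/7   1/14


H(X|Y) = Σ_y p(y) H(X|Y=y)
  p(Y=0) = 3/7, H(X|Y=0) = 1.5850
  p(Y=1) = 2/7, H(X|Y=1) = 1.5000
  p(Y=2) = 2/7, H(X|Y=2) = 1.5000
H(X|Y) = 0.4286×1.5850 + 0.2857×1.5000 + 0.2857×1.5000 = 1.5364 bits


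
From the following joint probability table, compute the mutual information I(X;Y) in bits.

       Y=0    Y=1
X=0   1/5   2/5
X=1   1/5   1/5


H(X) = 0.9710, H(Y) = 0.9710, H(X,Y) = 1.9219
I(X;Y) = H(X) + H(Y) - H(X,Y) = 0.0200 bits


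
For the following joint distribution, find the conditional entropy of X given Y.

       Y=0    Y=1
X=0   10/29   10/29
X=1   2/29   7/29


H(X|Y) = Σ_y p(y) H(X|Y=y)
  p(Y=0) = 12/29, H(X|Y=0) = 0.6500
  p(Y=1) = 17/29, H(X|Y=1) = 0.9774
H(X|Y) = 0.4138×0.6500 + 0.5862×0.9774 = 0.8419 bits


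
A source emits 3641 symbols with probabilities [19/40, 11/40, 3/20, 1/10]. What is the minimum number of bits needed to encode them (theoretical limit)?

Entropy H = 1.7651 bits/symbol
Minimum bits = H × n = 1.7651 × 3641
= 6426.64 bits


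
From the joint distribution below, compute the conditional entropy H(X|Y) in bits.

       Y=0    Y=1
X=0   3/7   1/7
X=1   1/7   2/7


H(X|Y) = Σ_y p(y) H(X|Y=y)
  p(Y=0) = 4/7, H(X|Y=0) = 0.8113
  p(Y=1) = 3/7, H(X|Y=1) = 0.9183
H(X|Y) = 0.5714×0.8113 + 0.4286×0.9183 = 0.8571 bits


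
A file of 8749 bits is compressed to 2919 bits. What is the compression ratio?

Compression ratio = Original / Compressed
= 8749 / 2919 = 3.00:1


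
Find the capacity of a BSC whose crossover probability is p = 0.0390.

For BSC with error probability p:
C = 1 - H(p) where H(p) is binary entropy
H(0.0390) = -0.0390 × log₂(0.0390) - 0.9610 × log₂(0.9610)
H(p) = 0.2377
C = 1 - 0.2377 = 0.7623 bits/use


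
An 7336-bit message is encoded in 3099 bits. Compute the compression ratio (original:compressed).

Compression ratio = Original / Compressed
= 7336 / 3099 = 2.37:1


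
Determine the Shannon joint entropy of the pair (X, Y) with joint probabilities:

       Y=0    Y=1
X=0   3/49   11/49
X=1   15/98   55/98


H(X,Y) = -Σ p(x,y) log₂ p(x,y)
  p(0,0)=3/49: -0.0612 × log₂(0.0612) = 0.2467
  p(0,1)=11/49: -0.2245 × log₂(0.2245) = 0.4838
  p(1,0)=15/98: -0.1531 × log₂(0.1531) = 0.4145
  p(1,1)=55/98: -0.5612 × log₂(0.5612) = 0.4677
H(X,Y) = 1.6127 bits


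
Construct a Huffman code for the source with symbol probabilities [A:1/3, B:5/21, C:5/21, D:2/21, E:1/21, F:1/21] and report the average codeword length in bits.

Huffman tree construction:
Combine smallest probabilities repeatedly
Resulting codes:
  A: 11 (length 2)
  B: 01 (length 2)
  C: 10 (length 2)
  D: 000 (length 3)
  E: 0010 (length 4)
  F: 0011 (length 4)
Average length = Σ p(s) × length(s) = 2.2857 bits


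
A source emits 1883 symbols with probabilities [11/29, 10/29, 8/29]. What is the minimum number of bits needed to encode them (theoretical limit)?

Entropy H = 1.5727 bits/symbol
Minimum bits = H × n = 1.5727 × 1883
= 2961.40 bits


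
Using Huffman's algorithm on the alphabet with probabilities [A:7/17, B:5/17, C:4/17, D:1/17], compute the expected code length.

Huffman tree construction:
Combine smallest probabilities repeatedly
Resulting codes:
  A: 0 (length 1)
  B: 10 (length 2)
  C: 111 (length 3)
  D: 110 (length 3)
Average length = Σ p(s) × length(s) = 1.8824 bits


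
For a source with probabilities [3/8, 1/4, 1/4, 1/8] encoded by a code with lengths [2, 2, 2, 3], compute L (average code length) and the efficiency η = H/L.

Average length L = Σ p_i × l_i = 2.1250 bits
Entropy H = 1.9056 bits
Efficiency η = H/L × 100% = 89.68%


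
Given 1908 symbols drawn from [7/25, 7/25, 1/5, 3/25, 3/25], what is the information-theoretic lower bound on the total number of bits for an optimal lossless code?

Entropy H = 2.2270 bits/symbol
Minimum bits = H × n = 2.2270 × 1908
= 4249.04 bits


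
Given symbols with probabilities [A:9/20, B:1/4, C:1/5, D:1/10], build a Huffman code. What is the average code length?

Huffman tree construction:
Combine smallest probabilities repeatedly
Resulting codes:
  A: 0 (length 1)
  B: 10 (length 2)
  C: 111 (length 3)
  D: 110 (length 3)
Average length = Σ p(s) × length(s) = 1.8500 bits


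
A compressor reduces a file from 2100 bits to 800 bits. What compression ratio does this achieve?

Compression ratio = Original / Compressed
= 2100 / 800 = 2.62:1


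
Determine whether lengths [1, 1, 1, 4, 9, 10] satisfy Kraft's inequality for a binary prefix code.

Kraft inequality: Σ 2^(-l_i) ≤ 1 for prefix-free code
Calculating: 2^(-1) + 2^(-1) + 2^(-1) + 2^(-4) + 2^(-9) + 2^(-10)
= 0.5 + 0.5 + 0.5 + 0.0625 + 0.001953125 + 0.0009765625
= 1.5654
Since 1.5654 > 1, prefix-free code does not exist


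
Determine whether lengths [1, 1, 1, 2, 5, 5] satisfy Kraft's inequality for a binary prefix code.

Kraft inequality: Σ 2^(-l_i) ≤ 1 for prefix-free code
Calculating: 2^(-1) + 2^(-1) + 2^(-1) + 2^(-2) + 2^(-5) + 2^(-5)
= 0.5 + 0.5 + 0.5 + 0.25 + 0.03125 + 0.03125
= 1.8125
Since 1.8125 > 1, prefix-free code does not exist


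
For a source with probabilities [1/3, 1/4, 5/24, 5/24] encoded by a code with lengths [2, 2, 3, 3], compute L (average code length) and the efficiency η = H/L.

Average length L = Σ p_i × l_i = 2.4167 bits
Entropy H = 1.9713 bits
Efficiency η = H/L × 100% = 81.57%


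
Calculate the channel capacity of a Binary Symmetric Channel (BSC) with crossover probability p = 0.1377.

For BSC with error probability p:
C = 1 - H(p) where H(p) is binary entropy
H(0.1377) = -0.1377 × log₂(0.1377) - 0.8623 × log₂(0.8623)
H(p) = 0.5782
C = 1 - 0.5782 = 0.4218 bits/use


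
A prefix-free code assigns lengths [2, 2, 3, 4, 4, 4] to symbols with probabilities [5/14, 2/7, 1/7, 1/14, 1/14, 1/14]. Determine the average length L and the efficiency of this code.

Average length L = Σ p_i × l_i = 2.5714 bits
Entropy H = 2.2638 bits
Efficiency η = H/L × 100% = 88.04%


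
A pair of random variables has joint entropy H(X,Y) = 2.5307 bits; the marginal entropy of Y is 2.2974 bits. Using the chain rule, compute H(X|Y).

Chain rule: H(X,Y) = H(X|Y) + H(Y)
H(X|Y) = H(X,Y) - H(Y) = 2.5307 - 2.2974 = 0.2333 bits


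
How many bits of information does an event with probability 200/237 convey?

Information content I(x) = -log₂(p(x))
I = -log₂(200/237) = -log₂(0.8439)
I = 0.2449 bits


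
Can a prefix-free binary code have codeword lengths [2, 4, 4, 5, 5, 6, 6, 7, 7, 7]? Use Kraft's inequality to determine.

Kraft inequality: Σ 2^(-l_i) ≤ 1 for prefix-free code
Calculating: 2^(-2) + 2^(-4) + 2^(-4) + 2^(-5) + 2^(-5) + 2^(-6) + 2^(-6) + 2^(-7) + 2^(-7) + 2^(-7)
= 0.25 + 0.0625 + 0.0625 + 0.03125 + 0.03125 + 0.015625 + 0.015625 + 0.0078125 + 0.0078125 + 0.0078125
= 0.4922
Since 0.4922 ≤ 1, prefix-free code exists


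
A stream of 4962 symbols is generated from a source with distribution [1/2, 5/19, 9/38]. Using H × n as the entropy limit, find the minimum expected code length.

Entropy H = 1.4990 bits/symbol
Minimum bits = H × n = 1.4990 × 4962
= 7438.04 bits


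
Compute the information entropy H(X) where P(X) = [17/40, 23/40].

H(X) = -Σ p(x) log₂ p(x)
  -17/40 × log₂(17/40) = 0.5246
  -23/40 × log₂(23/40) = 0.4591
H(X) = 0.9837 bits


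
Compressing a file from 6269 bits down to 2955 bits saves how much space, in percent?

Space savings = (1 - Compressed/Original) × 100%
= (1 - 2955/6269) × 100%
= 52.86%


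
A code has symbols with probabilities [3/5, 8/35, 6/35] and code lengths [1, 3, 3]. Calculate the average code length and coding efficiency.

Average length L = Σ p_i × l_i = 1.8000 bits
Entropy H = 1.3650 bits
Efficiency η = H/L × 100% = 75.84%


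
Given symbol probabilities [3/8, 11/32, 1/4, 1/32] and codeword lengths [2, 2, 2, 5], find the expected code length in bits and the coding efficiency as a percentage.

Average length L = Σ p_i × l_i = 2.0938 bits
Entropy H = 1.7165 bits
Efficiency η = H/L × 100% = 81.98%


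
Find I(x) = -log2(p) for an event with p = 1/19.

Information content I(x) = -log₂(p(x))
I = -log₂(1/19) = -log₂(0.0526)
I = 4.2479 bits


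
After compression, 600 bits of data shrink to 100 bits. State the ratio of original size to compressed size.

Compression ratio = Original / Compressed
= 600 / 100 = 6.00:1


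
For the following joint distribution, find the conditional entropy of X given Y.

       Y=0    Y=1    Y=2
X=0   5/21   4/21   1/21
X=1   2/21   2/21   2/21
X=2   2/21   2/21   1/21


H(X|Y) = Σ_y p(y) H(X|Y=y)
  p(Y=0) = 3/7, H(X|Y=0) = 1.4355
  p(Y=1) = 8/21, H(X|Y=1) = 1.5000
  p(Y=2) = 4/21, H(X|Y=2) = 1.5000
H(X|Y) = 0.4286×1.4355 + 0.3810×1.5000 + 0.1905×1.5000 = 1.4724 bits


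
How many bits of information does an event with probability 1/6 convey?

Information content I(x) = -log₂(p(x))
I = -log₂(1/6) = -log₂(0.1667)
I = 2.5850 bits


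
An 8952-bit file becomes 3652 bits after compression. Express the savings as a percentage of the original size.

Space savings = (1 - Compressed/Original) × 100%
= (1 - 3652/8952) × 100%
= 59.20%


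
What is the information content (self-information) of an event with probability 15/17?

Information content I(x) = -log₂(p(x))
I = -log₂(15/17) = -log₂(0.8824)
I = 0.1806 bits


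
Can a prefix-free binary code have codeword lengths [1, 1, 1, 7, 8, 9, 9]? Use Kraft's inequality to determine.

Kraft inequality: Σ 2^(-l_i) ≤ 1 for prefix-free code
Calculating: 2^(-1) + 2^(-1) + 2^(-1) + 2^(-7) + 2^(-8) + 2^(-9) + 2^(-9)
= 0.5 + 0.5 + 0.5 + 0.0078125 + 0.00390625 + 0.001953125 + 0.001953125
= 1.5156
Since 1.5156 > 1, prefix-free code does not exist


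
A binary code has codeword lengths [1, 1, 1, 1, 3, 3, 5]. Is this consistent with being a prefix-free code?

Kraft inequality: Σ 2^(-l_i) ≤ 1 for prefix-free code
Calculating: 2^(-1) + 2^(-1) + 2^(-1) + 2^(-1) + 2^(-3) + 2^(-3) + 2^(-5)
= 0.5 + 0.5 + 0.5 + 0.5 + 0.125 + 0.125 + 0.03125
= 2.2812
Since 2.2812 > 1, prefix-free code does not exist


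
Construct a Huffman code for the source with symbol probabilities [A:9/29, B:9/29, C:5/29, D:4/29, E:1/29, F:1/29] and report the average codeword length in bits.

Huffman tree construction:
Combine smallest probabilities repeatedly
Resulting codes:
  A: 10 (length 2)
  B: 11 (length 2)
  C: 00 (length 2)
  D: 011 (length 3)
  E: 0100 (length 4)
  F: 0101 (length 4)
Average length = Σ p(s) × length(s) = 2.2759 bits


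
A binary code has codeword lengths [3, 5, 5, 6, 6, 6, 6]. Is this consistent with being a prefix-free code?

Kraft inequality: Σ 2^(-l_i) ≤ 1 for prefix-free code
Calculating: 2^(-3) + 2^(-5) + 2^(-5) + 2^(-6) + 2^(-6) + 2^(-6) + 2^(-6)
= 0.125 + 0.03125 + 0.03125 + 0.015625 + 0.015625 + 0.015625 + 0.015625
= 0.2500
Since 0.2500 ≤ 1, prefix-free code exists


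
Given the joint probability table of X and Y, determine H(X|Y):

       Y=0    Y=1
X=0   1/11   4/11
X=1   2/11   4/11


H(X|Y) = Σ_y p(y) H(X|Y=y)
  p(Y=0) = 3/11, H(X|Y=0) = 0.9183
  p(Y=1) = 8/11, H(X|Y=1) = 1.0000
H(X|Y) = 0.2727×0.9183 + 0.7273×1.0000 = 0.9777 bits


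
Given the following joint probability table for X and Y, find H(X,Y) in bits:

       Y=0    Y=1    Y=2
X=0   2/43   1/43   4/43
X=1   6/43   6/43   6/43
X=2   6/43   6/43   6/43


H(X,Y) = -Σ p(x,y) log₂ p(x,y)
  p(0,0)=2/43: -0.0465 × log₂(0.0465) = 0.2059
  p(0,1)=1/43: -0.0233 × log₂(0.0233) = 0.1262
  p(0,2)=4/43: -0.0930 × log₂(0.0930) = 0.3187
  p(1,0)=6/43: -0.1395 × log₂(0.1395) = 0.3965
  p(1,1)=6/43: -0.1395 × log₂(0.1395) = 0.3965
  p(1,2)=6/43: -0.1395 × log₂(0.1395) = 0.3965
  p(2,0)=6/43: -0.1395 × log₂(0.1395) = 0.3965
  p(2,1)=6/43: -0.1395 × log₂(0.1395) = 0.3965
  p(2,2)=6/43: -0.1395 × log₂(0.1395) = 0.3965
H(X,Y) = 3.0296 bits


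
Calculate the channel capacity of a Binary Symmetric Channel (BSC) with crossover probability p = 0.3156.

For BSC with error probability p:
C = 1 - H(p) where H(p) is binary entropy
H(0.3156) = -0.3156 × log₂(0.3156) - 0.6844 × log₂(0.6844)
H(p) = 0.8995
C = 1 - 0.8995 = 0.1005 bits/use


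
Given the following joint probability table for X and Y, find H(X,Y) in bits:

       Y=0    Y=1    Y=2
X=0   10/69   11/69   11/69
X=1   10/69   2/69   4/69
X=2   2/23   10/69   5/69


H(X,Y) = -Σ p(x,y) log₂ p(x,y)
  p(0,0)=10/69: -0.1449 × log₂(0.1449) = 0.4039
  p(0,1)=11/69: -0.1594 × log₂(0.1594) = 0.4223
  p(0,2)=11/69: -0.1594 × log₂(0.1594) = 0.4223
  p(1,0)=10/69: -0.1449 × log₂(0.1449) = 0.4039
  p(1,1)=2/69: -0.0290 × log₂(0.0290) = 0.1481
  p(1,2)=4/69: -0.0580 × log₂(0.0580) = 0.2382
  p(2,0)=2/23: -0.0870 × log₂(0.0870) = 0.3064
  p(2,1)=10/69: -0.1449 × log₂(0.1449) = 0.4039
  p(2,2)=5/69: -0.0725 × log₂(0.0725) = 0.2744
H(X,Y) = 3.0232 bits


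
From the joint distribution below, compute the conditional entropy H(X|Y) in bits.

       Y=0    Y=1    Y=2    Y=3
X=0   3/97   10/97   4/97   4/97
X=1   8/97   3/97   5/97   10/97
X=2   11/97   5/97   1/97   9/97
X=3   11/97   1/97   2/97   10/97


H(X|Y) = Σ_y p(y) H(X|Y=y)
  p(Y=0) = 33/97, H(X|Y=0) = 1.8667
  p(Y=1) = 19/97, H(X|Y=1) = 1.6383
  p(Y=2) = 12/97, H(X|Y=2) = 1.7842
  p(Y=3) = 33/97, H(X|Y=3) = 1.9242
H(X|Y) = 0.3402×1.8667 + 0.1959×1.6383 + 0.1237×1.7842 + 0.3402×1.9242 = 1.8313 bits
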